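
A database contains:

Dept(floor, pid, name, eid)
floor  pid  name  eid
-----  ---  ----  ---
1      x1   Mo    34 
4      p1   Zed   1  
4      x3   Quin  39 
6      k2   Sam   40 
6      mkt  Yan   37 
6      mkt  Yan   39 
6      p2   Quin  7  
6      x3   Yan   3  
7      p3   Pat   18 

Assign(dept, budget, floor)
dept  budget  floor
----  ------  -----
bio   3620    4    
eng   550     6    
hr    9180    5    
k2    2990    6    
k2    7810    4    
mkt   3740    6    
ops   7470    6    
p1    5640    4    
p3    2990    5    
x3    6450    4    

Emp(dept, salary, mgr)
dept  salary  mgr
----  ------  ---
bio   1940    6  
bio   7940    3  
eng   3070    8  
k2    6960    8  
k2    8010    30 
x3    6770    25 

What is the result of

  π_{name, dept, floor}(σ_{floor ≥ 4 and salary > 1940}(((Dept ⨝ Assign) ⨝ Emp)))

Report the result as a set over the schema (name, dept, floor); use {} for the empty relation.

{(Quin, bio, 4), (Quin, eng, 6), (Quin, k2, 4), (Quin, k2, 6), (Quin, x3, 4), (Sam, eng, 6), (Sam, k2, 6), (Yan, eng, 6), (Yan, k2, 6), (Zed, bio, 4), (Zed, k2, 4), (Zed, x3, 4)}

Dept ⋈ Assign (natural join on floor): {(4, p1, Zed, 1, bio, 3620), (4, p1, Zed, 1, k2, 7810), (4, p1, Zed, 1, p1, 5640), (4, p1, Zed, 1, x3, 6450), (4, x3, Quin, 39, bio, 3620), (4, x3, Quin, 39, k2, 7810), (4, x3, Quin, 39, p1, 5640), (4, x3, Quin, 39, x3, 6450), (6, k2, Sam, 40, eng, 550), (6, k2, Sam, 40, k2, 2990), (6, k2, Sam, 40, mkt, 3740), (6, k2, Sam, 40, ops, 7470), (6, mkt, Yan, 37, eng, 550), (6, mkt, Yan, 37, k2, 2990), (6, mkt, Yan, 37, mkt, 3740), (6, mkt, Yan, 37, ops, 7470), (6, mkt, Yan, 39, eng, 550), (6, mkt, Yan, 39, k2, 2990), (6, mkt, Yan, 39, mkt, 3740), (6, mkt, Yan, 39, ops, 7470), (6, p2, Quin, 7, eng, 550), (6, p2, Quin, 7, k2, 2990), (6, p2, Quin, 7, mkt, 3740), (6, p2, Quin, 7, ops, 7470), (6, x3, Yan, 3, eng, 550), (6, x3, Yan, 3, k2, 2990), (6, x3, Yan, 3, mkt, 3740), (6, x3, Yan, 3, ops, 7470)}
(Dept ⨝ Assign) ⋈ Emp (natural join on dept): {(4, p1, Zed, 1, bio, 3620, 1940, 6), (4, p1, Zed, 1, bio, 3620, 7940, 3), (4, p1, Zed, 1, k2, 7810, 6960, 8), (4, p1, Zed, 1, k2, 7810, 8010, 30), (4, p1, Zed, 1, x3, 6450, 6770, 25), (4, x3, Quin, 39, bio, 3620, 1940, 6), (4, x3, Quin, 39, bio, 3620, 7940, 3), (4, x3, Quin, 39, k2, 7810, 6960, 8), (4, x3, Quin, 39, k2, 7810, 8010, 30), (4, x3, Quin, 39, x3, 6450, 6770, 25), (6, k2, Sam, 40, eng, 550, 3070, 8), (6, k2, Sam, 40, k2, 2990, 6960, 8), (6, k2, Sam, 40, k2, 2990, 8010, 30), (6, mkt, Yan, 37, eng, 550, 3070, 8), (6, mkt, Yan, 37, k2, 2990, 6960, 8), (6, mkt, Yan, 37, k2, 2990, 8010, 30), (6, mkt, Yan, 39, eng, 550, 3070, 8), (6, mkt, Yan, 39, k2, 2990, 6960, 8), (6, mkt, Yan, 39, k2, 2990, 8010, 30), (6, p2, Quin, 7, eng, 550, 3070, 8), (6, p2, Quin, 7, k2, 2990, 6960, 8), (6, p2, Quin, 7, k2, 2990, 8010, 30), (6, x3, Yan, 3, eng, 550, 3070, 8), (6, x3, Yan, 3, k2, 2990, 6960, 8), (6, x3, Yan, 3, k2, 2990, 8010, 30)}
Apply σ_{floor ≥ 4 and salary > 1940}; surviving tuples: {(4, p1, Zed, 1, bio, 3620, 7940, 3), (4, p1, Zed, 1, k2, 7810, 6960, 8), (4, p1, Zed, 1, k2, 7810, 8010, 30), (4, p1, Zed, 1, x3, 6450, 6770, 25), (4, x3, Quin, 39, bio, 3620, 7940, 3), (4, x3, Quin, 39, k2, 7810, 6960, 8), (4, x3, Quin, 39, k2, 7810, 8010, 30), (4, x3, Quin, 39, x3, 6450, 6770, 25), (6, k2, Sam, 40, eng, 550, 3070, 8), (6, k2, Sam, 40, k2, 2990, 6960, 8), (6, k2, Sam, 40, k2, 2990, 8010, 30), (6, mkt, Yan, 37, eng, 550, 3070, 8), (6, mkt, Yan, 37, k2, 2990, 6960, 8), (6, mkt, Yan, 37, k2, 2990, 8010, 30), (6, mkt, Yan, 39, eng, 550, 3070, 8), (6, mkt, Yan, 39, k2, 2990, 6960, 8), (6, mkt, Yan, 39, k2, 2990, 8010, 30), (6, p2, Quin, 7, eng, 550, 3070, 8), (6, p2, Quin, 7, k2, 2990, 6960, 8), (6, p2, Quin, 7, k2, 2990, 8010, 30), (6, x3, Yan, 3, eng, 550, 3070, 8), (6, x3, Yan, 3, k2, 2990, 6960, 8), (6, x3, Yan, 3, k2, 2990, 8010, 30)}
π_{name, dept, floor} gives {(Quin, bio, 4), (Quin, eng, 6), (Quin, k2, 4), (Quin, k2, 6), (Quin, x3, 4), (Sam, eng, 6), (Sam, k2, 6), (Yan, eng, 6), (Yan, k2, 6), (Zed, bio, 4), (Zed, k2, 4), (Zed, x3, 4)} (11 duplicate(s) eliminated).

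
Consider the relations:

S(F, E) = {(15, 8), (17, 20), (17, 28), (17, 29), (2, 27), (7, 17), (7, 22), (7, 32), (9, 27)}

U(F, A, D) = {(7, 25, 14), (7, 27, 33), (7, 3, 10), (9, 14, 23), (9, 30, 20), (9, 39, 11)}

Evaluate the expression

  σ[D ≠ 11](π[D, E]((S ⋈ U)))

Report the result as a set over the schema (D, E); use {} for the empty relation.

S ⋈ U (natural join on F): {(7, 17, 25, 14), (7, 17, 27, 33), (7, 17, 3, 10), (7, 22, 25, 14), (7, 22, 27, 33), (7, 22, 3, 10), (7, 32, 25, 14), (7, 32, 27, 33), (7, 32, 3, 10), (9, 27, 14, 23), (9, 27, 30, 20), (9, 27, 39, 11)}
Keep only column(s) D, E: {(10, 17), (10, 22), (10, 32), (11, 27), (14, 17), (14, 22), (14, 32), (20, 27), (23, 27), (33, 17), (33, 22), (33, 32)}
σ[D ≠ 11]: keep tuples satisfying D ≠ 11 → {(10, 17), (10, 22), (10, 32), (14, 17), (14, 22), (14, 32), (20, 27), (23, 27), (33, 17), (33, 22), (33, 32)}

{(10, 17), (10, 22), (10, 32), (14, 17), (14, 22), (14, 32), (20, 27), (23, 27), (33, 17), (33, 22), (33, 32)}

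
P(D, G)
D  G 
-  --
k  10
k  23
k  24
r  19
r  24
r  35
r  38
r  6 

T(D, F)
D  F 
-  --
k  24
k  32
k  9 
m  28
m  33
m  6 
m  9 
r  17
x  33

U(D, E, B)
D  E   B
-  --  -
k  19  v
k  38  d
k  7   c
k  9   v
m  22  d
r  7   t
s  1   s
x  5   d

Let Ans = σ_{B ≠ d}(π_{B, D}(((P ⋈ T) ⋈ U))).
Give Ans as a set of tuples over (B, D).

Natural join on D: {(k, 10, 24), (k, 10, 32), (k, 10, 9), (k, 23, 24), (k, 23, 32), (k, 23, 9), (k, 24, 24), (k, 24, 32), (k, 24, 9), (r, 19, 17), (r, 24, 17), (r, 35, 17), (r, 38, 17), (r, 6, 17)}
Natural join on D: {(k, 10, 24, 19, v), (k, 10, 24, 38, d), (k, 10, 24, 7, c), (k, 10, 24, 9, v), (k, 10, 32, 19, v), (k, 10, 32, 38, d), (k, 10, 32, 7, c), (k, 10, 32, 9, v), (k, 10, 9, 19, v), (k, 10, 9, 38, d), (k, 10, 9, 7, c), (k, 10, 9, 9, v), (k, 23, 24, 19, v), (k, 23, 24, 38, d), (k, 23, 24, 7, c), (k, 23, 24, 9, v), (k, 23, 32, 19, v), (k, 23, 32, 38, d), (k, 23, 32, 7, c), (k, 23, 32, 9, v), (k, 23, 9, 19, v), (k, 23, 9, 38, d), (k, 23, 9, 7, c), (k, 23, 9, 9, v), (k, 24, 24, 19, v), (k, 24, 24, 38, d), (k, 24, 24, 7, c), (k, 24, 24, 9, v), (k, 24, 32, 19, v), (k, 24, 32, 38, d), (k, 24, 32, 7, c), (k, 24, 32, 9, v), (k, 24, 9, 19, v), (k, 24, 9, 38, d), (k, 24, 9, 7, c), (k, 24, 9, 9, v), (r, 19, 17, 7, t), (r, 24, 17, 7, t), (r, 35, 17, 7, t), (r, 38, 17, 7, t), (r, 6, 17, 7, t)}
π_{B, D} gives {(c, k), (d, k), (t, r), (v, k)} (37 duplicate(s) eliminated).
Filtering on B ≠ d leaves {(c, k), (t, r), (v, k)}.

{(c, k), (t, r), (v, k)}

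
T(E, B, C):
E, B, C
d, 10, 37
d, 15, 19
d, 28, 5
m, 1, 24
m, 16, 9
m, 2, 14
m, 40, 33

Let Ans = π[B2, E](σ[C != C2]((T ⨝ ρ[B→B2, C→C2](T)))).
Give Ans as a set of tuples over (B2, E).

{(1, m), (10, d), (15, d), (16, m), (2, m), (28, d), (40, m)}

ρ[B→B2, C→C2]: schema becomes (E, B2, C2); tuples unchanged.
T ⋈ ρ[B→B2, C→C2](T) (natural join on E): {(d, 10, 37, 10, 37), (d, 10, 37, 15, 19), (d, 10, 37, 28, 5), (d, 15, 19, 10, 37), (d, 15, 19, 15, 19), (d, 15, 19, 28, 5), (d, 28, 5, 10, 37), (d, 28, 5, 15, 19), (d, 28, 5, 28, 5), (m, 1, 24, 1, 24), (m, 1, 24, 16, 9), (m, 1, 24, 2, 14), (m, 1, 24, 40, 33), (m, 16, 9, 1, 24), (m, 16, 9, 16, 9), (m, 16, 9, 2, 14), (m, 16, 9, 40, 33), (m, 2, 14, 1, 24), (m, 2, 14, 16, 9), (m, 2, 14, 2, 14), (m, 2, 14, 40, 33), (m, 40, 33, 1, 24), (m, 40, 33, 16, 9), (m, 40, 33, 2, 14), (m, 40, 33, 40, 33)}
σ[C != C2]: keep tuples satisfying C != C2 → {(d, 10, 37, 15, 19), (d, 10, 37, 28, 5), (d, 15, 19, 10, 37), (d, 15, 19, 28, 5), (d, 28, 5, 10, 37), (d, 28, 5, 15, 19), (m, 1, 24, 16, 9), (m, 1, 24, 2, 14), (m, 1, 24, 40, 33), (m, 16, 9, 1, 24), (m, 16, 9, 2, 14), (m, 16, 9, 40, 33), (m, 2, 14, 1, 24), (m, 2, 14, 16, 9), (m, 2, 14, 40, 33), (m, 40, 33, 1, 24), (m, 40, 33, 16, 9), (m, 40, 33, 2, 14)}
π[B2, E]: project onto (B2, E) (11 duplicate(s) eliminated) → {(1, m), (10, d), (15, d), (16, m), (2, m), (28, d), (40, m)}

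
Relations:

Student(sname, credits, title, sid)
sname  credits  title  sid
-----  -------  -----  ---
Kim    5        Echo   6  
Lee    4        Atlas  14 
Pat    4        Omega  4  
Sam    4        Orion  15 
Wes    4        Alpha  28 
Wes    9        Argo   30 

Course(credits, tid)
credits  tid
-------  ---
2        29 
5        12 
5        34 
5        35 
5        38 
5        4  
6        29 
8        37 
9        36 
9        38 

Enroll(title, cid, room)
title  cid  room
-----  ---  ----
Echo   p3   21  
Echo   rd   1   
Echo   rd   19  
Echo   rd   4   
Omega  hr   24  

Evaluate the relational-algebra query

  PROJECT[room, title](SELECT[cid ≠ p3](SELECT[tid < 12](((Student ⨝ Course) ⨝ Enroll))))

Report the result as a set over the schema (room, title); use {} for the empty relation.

Joining Student and Course on credits yields {(Kim, 5, Echo, 6, 12), (Kim, 5, Echo, 6, 34), (Kim, 5, Echo, 6, 35), (Kim, 5, Echo, 6, 38), (Kim, 5, Echo, 6, 4), (Wes, 9, Argo, 30, 36), (Wes, 9, Argo, 30, 38)}.
Joining (Student ⨝ Course) and Enroll on title yields {(Kim, 5, Echo, 6, 12, p3, 21), (Kim, 5, Echo, 6, 12, rd, 1), (Kim, 5, Echo, 6, 12, rd, 19), (Kim, 5, Echo, 6, 12, rd, 4), (Kim, 5, Echo, 6, 34, p3, 21), (Kim, 5, Echo, 6, 34, rd, 1), (Kim, 5, Echo, 6, 34, rd, 19), (Kim, 5, Echo, 6, 34, rd, 4), (Kim, 5, Echo, 6, 35, p3, 21), (Kim, 5, Echo, 6, 35, rd, 1), (Kim, 5, Echo, 6, 35, rd, 19), (Kim, 5, Echo, 6, 35, rd, 4), (Kim, 5, Echo, 6, 38, p3, 21), (Kim, 5, Echo, 6, 38, rd, 1), (Kim, 5, Echo, 6, 38, rd, 19), (Kim, 5, Echo, 6, 38, rd, 4), (Kim, 5, Echo, 6, 4, p3, 21), (Kim, 5, Echo, 6, 4, rd, 1), (Kim, 5, Echo, 6, 4, rd, 19), (Kim, 5, Echo, 6, 4, rd, 4)}.
Apply σ_{tid < 12}; surviving tuples: {(Kim, 5, Echo, 6, 4, p3, 21), (Kim, 5, Echo, 6, 4, rd, 1), (Kim, 5, Echo, 6, 4, rd, 19), (Kim, 5, Echo, 6, 4, rd, 4)}
Apply σ_{cid ≠ p3}; surviving tuples: {(Kim, 5, Echo, 6, 4, rd, 1), (Kim, 5, Echo, 6, 4, rd, 19), (Kim, 5, Echo, 6, 4, rd, 4)}
Keep only column(s) room, title: {(1, Echo), (19, Echo), (4, Echo)}

{(1, Echo), (19, Echo), (4, Echo)}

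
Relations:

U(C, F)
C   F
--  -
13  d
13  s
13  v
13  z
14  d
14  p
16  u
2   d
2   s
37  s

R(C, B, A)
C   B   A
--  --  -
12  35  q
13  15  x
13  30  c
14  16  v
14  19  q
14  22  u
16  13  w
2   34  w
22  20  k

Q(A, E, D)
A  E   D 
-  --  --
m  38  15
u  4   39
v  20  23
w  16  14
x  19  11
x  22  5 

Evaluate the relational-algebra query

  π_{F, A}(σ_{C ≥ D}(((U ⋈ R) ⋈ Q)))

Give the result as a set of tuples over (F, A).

{(d, x), (s, x), (u, w), (v, x), (z, x)}

Natural join on C: {(13, d, 15, x), (13, d, 30, c), (13, s, 15, x), (13, s, 30, c), (13, v, 15, x), (13, v, 30, c), (13, z, 15, x), (13, z, 30, c), (14, d, 16, v), (14, d, 19, q), (14, d, 22, u), (14, p, 16, v), (14, p, 19, q), (14, p, 22, u), (16, u, 13, w), (2, d, 34, w), (2, s, 34, w)}
Natural join on A: {(13, d, 15, x, 19, 11), (13, d, 15, x, 22, 5), (13, s, 15, x, 19, 11), (13, s, 15, x, 22, 5), (13, v, 15, x, 19, 11), (13, v, 15, x, 22, 5), (13, z, 15, x, 19, 11), (13, z, 15, x, 22, 5), (14, d, 16, v, 20, 23), (14, d, 22, u, 4, 39), (14, p, 16, v, 20, 23), (14, p, 22, u, 4, 39), (16, u, 13, w, 16, 14), (2, d, 34, w, 16, 14), (2, s, 34, w, 16, 14)}
σ[C ≥ D]: keep tuples satisfying C ≥ D → {(13, d, 15, x, 19, 11), (13, d, 15, x, 22, 5), (13, s, 15, x, 19, 11), (13, s, 15, x, 22, 5), (13, v, 15, x, 19, 11), (13, v, 15, x, 22, 5), (13, z, 15, x, 19, 11), (13, z, 15, x, 22, 5), (16, u, 13, w, 16, 14)}
π[F, A]: project onto (F, A) (4 duplicate(s) eliminated) → {(d, x), (s, x), (u, w), (v, x), (z, x)}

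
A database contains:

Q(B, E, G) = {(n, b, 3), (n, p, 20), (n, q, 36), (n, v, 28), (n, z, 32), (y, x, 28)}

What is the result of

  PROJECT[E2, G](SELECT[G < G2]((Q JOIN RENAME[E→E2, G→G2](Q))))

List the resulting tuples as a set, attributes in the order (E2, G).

ρ[E→E2, G→G2]: schema becomes (B, E2, G2); tuples unchanged.
Joining Q and RENAME[E→E2, G→G2](Q) on B yields {(n, b, 3, b, 3), (n, b, 3, p, 20), (n, b, 3, q, 36), (n, b, 3, v, 28), (n, b, 3, z, 32), (n, p, 20, b, 3), (n, p, 20, p, 20), (n, p, 20, q, 36), (n, p, 20, v, 28), (n, p, 20, z, 32), (n, q, 36, b, 3), (n, q, 36, p, 20), (n, q, 36, q, 36), (n, q, 36, v, 28), (n, q, 36, z, 32), (n, v, 28, b, 3), (n, v, 28, p, 20), (n, v, 28, q, 36), (n, v, 28, v, 28), (n, v, 28, z, 32), (n, z, 32, b, 3), (n, z, 32, p, 20), (n, z, 32, q, 36), (n, z, 32, v, 28), (n, z, 32, z, 32), (y, x, 28, x, 28)}.
σ[G < G2]: keep tuples satisfying G < G2 → {(n, b, 3, p, 20), (n, b, 3, q, 36), (n, b, 3, v, 28), (n, b, 3, z, 32), (n, p, 20, q, 36), (n, p, 20, v, 28), (n, p, 20, z, 32), (n, v, 28, q, 36), (n, v, 28, z, 32), (n, z, 32, q, 36)}
Projecting to E2, G: {(p, 3), (q, 20), (q, 28), (q, 3), (q, 32), (v, 20), (v, 3), (z, 20), (z, 28), (z, 3)}

{(p, 3), (q, 20), (q, 28), (q, 3), (q, 32), (v, 20), (v, 3), (z, 20), (z, 28), (z, 3)}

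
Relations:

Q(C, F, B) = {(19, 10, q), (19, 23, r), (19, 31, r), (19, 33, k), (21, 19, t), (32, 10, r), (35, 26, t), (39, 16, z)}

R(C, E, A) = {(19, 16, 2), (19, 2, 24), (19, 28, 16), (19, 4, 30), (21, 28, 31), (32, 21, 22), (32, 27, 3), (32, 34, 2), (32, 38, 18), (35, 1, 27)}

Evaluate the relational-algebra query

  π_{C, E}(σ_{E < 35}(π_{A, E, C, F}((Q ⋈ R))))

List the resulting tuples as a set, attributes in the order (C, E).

Joining Q and R on C yields {(19, 10, q, 16, 2), (19, 10, q, 2, 24), (19, 10, q, 28, 16), (19, 10, q, 4, 30), (19, 23, r, 16, 2), (19, 23, r, 2, 24), (19, 23, r, 28, 16), (19, 23, r, 4, 30), (19, 31, r, 16, 2), (19, 31, r, 2, 24), (19, 31, r, 28, 16), (19, 31, r, 4, 30), (19, 33, k, 16, 2), (19, 33, k, 2, 24), (19, 33, k, 28, 16), (19, 33, k, 4, 30), (21, 19, t, 28, 31), (32, 10, r, 21, 22), (32, 10, r, 27, 3), (32, 10, r, 34, 2), (32, 10, r, 38, 18), (35, 26, t, 1, 27)}.
Keep only column(s) A, E, C, F: {(16, 28, 19, 10), (16, 28, 19, 23), (16, 28, 19, 31), (16, 28, 19, 33), (18, 38, 32, 10), (2, 16, 19, 10), (2, 16, 19, 23), (2, 16, 19, 31), (2, 16, 19, 33), (2, 34, 32, 10), (22, 21, 32, 10), (24, 2, 19, 10), (24, 2, 19, 23), (24, 2, 19, 31), (24, 2, 19, 33), (27, 1, 35, 26), (3, 27, 32, 10), (30, 4, 19, 10), (30, 4, 19, 23), (30, 4, 19, 31), (30, 4, 19, 33), (31, 28, 21, 19)}
Selection E < 35: {(16, 28, 19, 10), (16, 28, 19, 23), (16, 28, 19, 31), (16, 28, 19, 33), (2, 16, 19, 10), (2, 16, 19, 23), (2, 16, 19, 31), (2, 16, 19, 33), (2, 34, 32, 10), (22, 21, 32, 10), (24, 2, 19, 10), (24, 2, 19, 23), (24, 2, 19, 31), (24, 2, 19, 33), (27, 1, 35, 26), (3, 27, 32, 10), (30, 4, 19, 10), (30, 4, 19, 23), (30, 4, 19, 31), (30, 4, 19, 33), (31, 28, 21, 19)}
Keep only column(s) C, E (12 duplicate(s) eliminated): {(19, 16), (19, 2), (19, 28), (19, 4), (21, 28), (32, 21), (32, 27), (32, 34), (35, 1)}

{(19, 16), (19, 2), (19, 28), (19, 4), (21, 28), (32, 21), (32, 27), (32, 34), (35, 1)}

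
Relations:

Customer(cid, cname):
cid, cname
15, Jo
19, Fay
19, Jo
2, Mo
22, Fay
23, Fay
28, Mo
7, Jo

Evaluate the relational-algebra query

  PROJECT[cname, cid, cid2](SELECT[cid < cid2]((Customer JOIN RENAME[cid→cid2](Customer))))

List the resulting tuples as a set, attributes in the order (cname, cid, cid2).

{(Fay, 19, 22), (Fay, 19, 23), (Fay, 22, 23), (Jo, 15, 19), (Jo, 7, 15), (Jo, 7, 19), (Mo, 2, 28)}

ρ[cid→cid2]: schema becomes (cid2, cname); tuples unchanged.
Customer ⋈ RENAME[cid→cid2](Customer) (natural join on cname): {(15, Jo, 15), (15, Jo, 19), (15, Jo, 7), (19, Fay, 19), (19, Fay, 22), (19, Fay, 23), (19, Jo, 15), (19, Jo, 19), (19, Jo, 7), (2, Mo, 2), (2, Mo, 28), (22, Fay, 19), (22, Fay, 22), (22, Fay, 23), (23, Fay, 19), (23, Fay, 22), (23, Fay, 23), (28, Mo, 2), (28, Mo, 28), (7, Jo, 15), (7, Jo, 19), (7, Jo, 7)}
Apply σ_{cid < cid2}; surviving tuples: {(15, Jo, 19), (19, Fay, 22), (19, Fay, 23), (2, Mo, 28), (22, Fay, 23), (7, Jo, 15), (7, Jo, 19)}
π[cname, cid, cid2]: project onto (cname, cid, cid2) → {(Fay, 19, 22), (Fay, 19, 23), (Fay, 22, 23), (Jo, 15, 19), (Jo, 7, 15), (Jo, 7, 19), (Mo, 2, 28)}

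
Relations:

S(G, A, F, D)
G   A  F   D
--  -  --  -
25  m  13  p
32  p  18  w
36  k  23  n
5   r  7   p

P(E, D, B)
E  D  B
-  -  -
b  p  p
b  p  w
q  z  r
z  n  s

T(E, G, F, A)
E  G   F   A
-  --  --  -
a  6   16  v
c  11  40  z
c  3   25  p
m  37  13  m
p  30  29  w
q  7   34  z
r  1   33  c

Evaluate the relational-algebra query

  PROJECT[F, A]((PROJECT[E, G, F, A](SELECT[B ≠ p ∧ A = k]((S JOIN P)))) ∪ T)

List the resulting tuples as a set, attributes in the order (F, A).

{(13, m), (16, v), (23, k), (25, p), (29, w), (33, c), (34, z), (40, z)}

Natural join on D: {(25, m, 13, p, b, p), (25, m, 13, p, b, w), (36, k, 23, n, z, s), (5, r, 7, p, b, p), (5, r, 7, p, b, w)}
Filtering on B ≠ p ∧ A = k leaves {(36, k, 23, n, z, s)}.
π[E, G, F, A]: project onto (E, G, F, A) → {(z, 36, 23, k)}
Union: {(z, 36, 23, k)} with {(a, 6, 16, v), (c, 11, 40, z), (c, 3, 25, p), (m, 37, 13, m), (p, 30, 29, w), (q, 7, 34, z), (r, 1, 33, c)} → {(a, 6, 16, v), (c, 11, 40, z), (c, 3, 25, p), (m, 37, 13, m), (p, 30, 29, w), (q, 7, 34, z), (r, 1, 33, c), (z, 36, 23, k)}
π[F, A]: project onto (F, A) → {(13, m), (16, v), (23, k), (25, p), (29, w), (33, c), (34, z), (40, z)}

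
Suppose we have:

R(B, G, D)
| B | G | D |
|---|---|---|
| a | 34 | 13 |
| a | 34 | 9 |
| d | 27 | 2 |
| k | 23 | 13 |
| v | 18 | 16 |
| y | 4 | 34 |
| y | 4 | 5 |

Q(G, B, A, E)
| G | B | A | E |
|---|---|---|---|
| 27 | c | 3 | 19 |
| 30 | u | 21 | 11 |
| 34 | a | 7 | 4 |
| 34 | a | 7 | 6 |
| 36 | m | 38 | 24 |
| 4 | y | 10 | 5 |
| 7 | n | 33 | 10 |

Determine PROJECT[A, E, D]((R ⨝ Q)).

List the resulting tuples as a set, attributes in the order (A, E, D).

Joining R and Q on B, G yields {(a, 34, 13, 7, 4), (a, 34, 13, 7, 6), (a, 34, 9, 7, 4), (a, 34, 9, 7, 6), (y, 4, 34, 10, 5), (y, 4, 5, 10, 5)}.
π[A, E, D]: project onto (A, E, D) → {(10, 5, 34), (10, 5, 5), (7, 4, 13), (7, 4, 9), (7, 6, 13), (7, 6, 9)}

{(10, 5, 34), (10, 5, 5), (7, 4, 13), (7, 4, 9), (7, 6, 13), (7, 6, 9)}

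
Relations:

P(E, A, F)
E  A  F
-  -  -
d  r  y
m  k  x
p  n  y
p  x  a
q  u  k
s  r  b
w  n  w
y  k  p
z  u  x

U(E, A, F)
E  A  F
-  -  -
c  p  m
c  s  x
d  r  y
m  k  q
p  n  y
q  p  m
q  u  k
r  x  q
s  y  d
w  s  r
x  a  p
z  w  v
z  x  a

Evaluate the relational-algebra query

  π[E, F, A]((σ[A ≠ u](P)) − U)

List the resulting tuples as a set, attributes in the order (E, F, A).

{(m, x, k), (p, a, x), (s, b, r), (w, w, n), (y, p, k)}

Apply σ_{A ≠ u}; surviving tuples: {(d, r, y), (m, k, x), (p, n, y), (p, x, a), (s, r, b), (w, n, w), (y, k, p)}
Set difference of the two operands is {(m, k, x), (p, x, a), (s, r, b), (w, n, w), (y, k, p)}.
Projecting to E, F, A: {(m, x, k), (p, a, x), (s, b, r), (w, w, n), (y, p, k)}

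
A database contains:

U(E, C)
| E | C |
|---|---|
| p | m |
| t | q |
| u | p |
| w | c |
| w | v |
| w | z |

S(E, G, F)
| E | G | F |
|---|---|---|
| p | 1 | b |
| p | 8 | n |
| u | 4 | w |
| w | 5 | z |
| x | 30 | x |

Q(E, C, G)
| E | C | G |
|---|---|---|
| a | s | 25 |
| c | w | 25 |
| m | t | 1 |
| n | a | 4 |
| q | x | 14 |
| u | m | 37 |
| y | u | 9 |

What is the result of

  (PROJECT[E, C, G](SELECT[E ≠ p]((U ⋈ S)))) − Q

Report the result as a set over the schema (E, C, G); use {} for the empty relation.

{(u, p, 4), (w, c, 5), (w, v, 5), (w, z, 5)}

Joining U and S on E yields {(p, m, 1, b), (p, m, 8, n), (u, p, 4, w), (w, c, 5, z), (w, v, 5, z), (w, z, 5, z)}.
Filtering on E ≠ p leaves {(u, p, 4, w), (w, c, 5, z), (w, v, 5, z), (w, z, 5, z)}.
π_{E, C, G} gives {(u, p, 4), (w, c, 5), (w, v, 5), (w, z, 5)}.
Difference: {(u, p, 4), (w, c, 5), (w, v, 5), (w, z, 5)} with {(a, s, 25), (c, w, 25), (m, t, 1), (n, a, 4), (q, x, 14), (u, m, 37), (y, u, 9)} → {(u, p, 4), (w, c, 5), (w, v, 5), (w, z, 5)}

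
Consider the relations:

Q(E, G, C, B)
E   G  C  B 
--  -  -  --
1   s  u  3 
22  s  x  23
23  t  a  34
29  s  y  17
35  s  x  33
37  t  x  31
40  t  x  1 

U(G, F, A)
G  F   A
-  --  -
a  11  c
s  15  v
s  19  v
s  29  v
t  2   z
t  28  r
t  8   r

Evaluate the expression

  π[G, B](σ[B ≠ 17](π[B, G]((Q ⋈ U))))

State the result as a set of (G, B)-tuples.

{(s, 23), (s, 3), (s, 33), (t, 1), (t, 31), (t, 34)}

Q ⋈ U (natural join on G): {(1, s, u, 3, 15, v), (1, s, u, 3, 19, v), (1, s, u, 3, 29, v), (22, s, x, 23, 15, v), (22, s, x, 23, 19, v), (22, s, x, 23, 29, v), (23, t, a, 34, 2, z), (23, t, a, 34, 28, r), (23, t, a, 34, 8, r), (29, s, y, 17, 15, v), (29, s, y, 17, 19, v), (29, s, y, 17, 29, v), (35, s, x, 33, 15, v), (35, s, x, 33, 19, v), (35, s, x, 33, 29, v), (37, t, x, 31, 2, z), (37, t, x, 31, 28, r), (37, t, x, 31, 8, r), (40, t, x, 1, 2, z), (40, t, x, 1, 28, r), (40, t, x, 1, 8, r)}
π_{B, G} gives {(1, t), (17, s), (23, s), (3, s), (31, t), (33, s), (34, t)} (14 duplicate(s) eliminated).
Filtering on B ≠ 17 leaves {(1, t), (23, s), (3, s), (31, t), (33, s), (34, t)}.
π_{G, B} gives {(s, 23), (s, 3), (s, 33), (t, 1), (t, 31), (t, 34)}.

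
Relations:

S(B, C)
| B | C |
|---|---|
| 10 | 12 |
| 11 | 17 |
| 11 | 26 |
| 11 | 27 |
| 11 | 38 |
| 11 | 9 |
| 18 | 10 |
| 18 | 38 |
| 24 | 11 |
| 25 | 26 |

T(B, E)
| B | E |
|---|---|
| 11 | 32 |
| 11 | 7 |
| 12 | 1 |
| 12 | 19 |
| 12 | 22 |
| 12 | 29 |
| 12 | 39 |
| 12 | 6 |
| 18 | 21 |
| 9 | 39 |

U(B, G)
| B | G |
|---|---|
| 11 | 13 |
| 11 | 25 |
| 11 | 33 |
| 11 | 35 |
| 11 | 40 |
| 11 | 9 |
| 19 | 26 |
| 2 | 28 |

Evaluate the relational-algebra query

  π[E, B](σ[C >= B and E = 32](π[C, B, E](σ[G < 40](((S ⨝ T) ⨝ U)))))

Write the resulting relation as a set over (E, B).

Natural join on B: {(11, 17, 32), (11, 17, 7), (11, 26, 32), (11, 26, 7), (11, 27, 32), (11, 27, 7), (11, 38, 32), (11, 38, 7), (11, 9, 32), (11, 9, 7), (18, 10, 21), (18, 38, 21)}
Natural join on B: {(11, 17, 32, 13), (11, 17, 32, 25), (11, 17, 32, 33), (11, 17, 32, 35), (11, 17, 32, 40), (11, 17, 32, 9), (11, 17, 7, 13), (11, 17, 7, 25), (11, 17, 7, 33), (11, 17, 7, 35), (11, 17, 7, 40), (11, 17, 7, 9), (11, 26, 32, 13), (11, 26, 32, 25), (11, 26, 32, 33), (11, 26, 32, 35), (11, 26, 32, 40), (11, 26, 32, 9), (11, 26, 7, 13), (11, 26, 7, 25), (11, 26, 7, 33), (11, 26, 7, 35), (11, 26, 7, 40), (11, 26, 7, 9), (11, 27, 32, 13), (11, 27, 32, 25), (11, 27, 32, 33), (11, 27, 32, 35), (11, 27, 32, 40), (11, 27, 32, 9), (11, 27, 7, 13), (11, 27, 7, 25), (11, 27, 7, 33), (11, 27, 7, 35), (11, 27, 7, 40), (11, 27, 7, 9), (11, 38, 32, 13), (11, 38, 32, 25), (11, 38, 32, 33), (11, 38, 32, 35), (11, 38, 32, 40), (11, 38, 32, 9), (11, 38, 7, 13), (11, 38, 7, 25), (11, 38, 7, 33), (11, 38, 7, 35), (11, 38, 7, 40), (11, 38, 7, 9), (11, 9, 32, 13), (11, 9, 32, 25), (11, 9, 32, 33), (11, 9, 32, 35), (11, 9, 32, 40), (11, 9, 32, 9), (11, 9, 7, 13), (11, 9, 7, 25), (11, 9, 7, 33), (11, 9, 7, 35), (11, 9, 7, 40), (11, 9, 7, 9)}
Selection G < 40: {(11, 17, 32, 13), (11, 17, 32, 25), (11, 17, 32, 33), (11, 17, 32, 35), (11, 17, 32, 9), (11, 17, 7, 13), (11, 17, 7, 25), (11, 17, 7, 33), (11, 17, 7, 35), (11, 17, 7, 9), (11, 26, 32, 13), (11, 26, 32, 25), (11, 26, 32, 33), (11, 26, 32, 35), (11, 26, 32, 9), (11, 26, 7, 13), (11, 26, 7, 25), (11, 26, 7, 33), (11, 26, 7, 35), (11, 26, 7, 9), (11, 27, 32, 13), (11, 27, 32, 25), (11, 27, 32, 33), (11, 27, 32, 35), (11, 27, 32, 9), (11, 27, 7, 13), (11, 27, 7, 25), (11, 27, 7, 33), (11, 27, 7, 35), (11, 27, 7, 9), (11, 38, 32, 13), (11, 38, 32, 25), (11, 38, 32, 33), (11, 38, 32, 35), (11, 38, 32, 9), (11, 38, 7, 13), (11, 38, 7, 25), (11, 38, 7, 33), (11, 38, 7, 35), (11, 38, 7, 9), (11, 9, 32, 13), (11, 9, 32, 25), (11, 9, 32, 33), (11, 9, 32, 35), (11, 9, 32, 9), (11, 9, 7, 13), (11, 9, 7, 25), (11, 9, 7, 33), (11, 9, 7, 35), (11, 9, 7, 9)}
Keep only column(s) C, B, E (40 duplicate(s) eliminated): {(17, 11, 32), (17, 11, 7), (26, 11, 32), (26, 11, 7), (27, 11, 32), (27, 11, 7), (38, 11, 32), (38, 11, 7), (9, 11, 32), (9, 11, 7)}
Selection C >= B and E = 32: {(17, 11, 32), (26, 11, 32), (27, 11, 32), (38, 11, 32)}
Keep only column(s) E, B (3 duplicate(s) eliminated): {(32, 11)}

{(32, 11)}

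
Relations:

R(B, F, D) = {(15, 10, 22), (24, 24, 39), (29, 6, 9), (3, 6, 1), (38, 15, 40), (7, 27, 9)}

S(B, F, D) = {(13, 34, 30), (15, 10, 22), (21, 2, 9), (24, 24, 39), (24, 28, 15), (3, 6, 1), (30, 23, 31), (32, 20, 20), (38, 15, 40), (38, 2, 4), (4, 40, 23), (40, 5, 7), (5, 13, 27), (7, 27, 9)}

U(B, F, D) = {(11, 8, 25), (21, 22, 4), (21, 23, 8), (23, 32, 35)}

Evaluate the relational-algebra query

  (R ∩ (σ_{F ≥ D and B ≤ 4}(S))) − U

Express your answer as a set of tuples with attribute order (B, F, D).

σ[F ≥ D and B ≤ 4]: keep tuples satisfying F ≥ D and B ≤ 4 → {(3, 6, 1), (4, 40, 23)}
Intersection: {(15, 10, 22), (24, 24, 39), (29, 6, 9), (3, 6, 1), (38, 15, 40), (7, 27, 9)} with {(3, 6, 1), (4, 40, 23)} → {(3, 6, 1)}
Difference: {(3, 6, 1)} with {(11, 8, 25), (21, 22, 4), (21, 23, 8), (23, 32, 35)} → {(3, 6, 1)}

{(3, 6, 1)}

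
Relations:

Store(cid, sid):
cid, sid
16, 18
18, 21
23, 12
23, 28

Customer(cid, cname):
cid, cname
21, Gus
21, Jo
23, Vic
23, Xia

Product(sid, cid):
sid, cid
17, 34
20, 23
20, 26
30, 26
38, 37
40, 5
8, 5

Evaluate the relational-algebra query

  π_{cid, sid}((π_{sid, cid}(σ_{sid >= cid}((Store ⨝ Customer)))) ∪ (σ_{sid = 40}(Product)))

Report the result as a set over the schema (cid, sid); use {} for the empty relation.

Joining Store and Customer on cid yields {(23, 12, Vic), (23, 12, Xia), (23, 28, Vic), (23, 28, Xia)}.
Filtering on sid >= cid leaves {(23, 28, Vic), (23, 28, Xia)}.
Keep only column(s) sid, cid (1 duplicate(s) eliminated): {(28, 23)}
Filtering on sid = 40 leaves {(40, 5)}.
Set union of the two operands is {(28, 23), (40, 5)}.
Keep only column(s) cid, sid: {(23, 28), (5, 40)}

{(23, 28), (5, 40)}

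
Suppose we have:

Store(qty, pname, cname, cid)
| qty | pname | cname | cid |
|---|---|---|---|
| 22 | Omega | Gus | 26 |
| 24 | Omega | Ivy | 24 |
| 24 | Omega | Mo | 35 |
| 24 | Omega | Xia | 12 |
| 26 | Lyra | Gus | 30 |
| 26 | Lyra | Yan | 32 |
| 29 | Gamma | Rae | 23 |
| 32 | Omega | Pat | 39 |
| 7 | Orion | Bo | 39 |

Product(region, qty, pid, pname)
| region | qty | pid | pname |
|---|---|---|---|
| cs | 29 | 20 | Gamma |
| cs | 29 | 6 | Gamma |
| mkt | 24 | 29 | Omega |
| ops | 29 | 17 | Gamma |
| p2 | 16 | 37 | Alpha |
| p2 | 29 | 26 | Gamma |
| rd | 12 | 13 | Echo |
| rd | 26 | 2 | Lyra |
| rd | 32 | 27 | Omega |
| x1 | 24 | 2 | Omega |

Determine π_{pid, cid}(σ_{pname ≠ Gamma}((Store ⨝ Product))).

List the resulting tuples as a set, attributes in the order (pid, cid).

Store ⋈ Product (natural join on qty, pname): {(24, Omega, Ivy, 24, mkt, 29), (24, Omega, Ivy, 24, x1, 2), (24, Omega, Mo, 35, mkt, 29), (24, Omega, Mo, 35, x1, 2), (24, Omega, Xia, 12, mkt, 29), (24, Omega, Xia, 12, x1, 2), (26, Lyra, Gus, 30, rd, 2), (26, Lyra, Yan, 32, rd, 2), (29, Gamma, Rae, 23, cs, 20), (29, Gamma, Rae, 23, cs, 6), (29, Gamma, Rae, 23, ops, 17), (29, Gamma, Rae, 23, p2, 26), (32, Omega, Pat, 39, rd, 27)}
Selection pname ≠ Gamma: {(24, Omega, Ivy, 24, mkt, 29), (24, Omega, Ivy, 24, x1, 2), (24, Omega, Mo, 35, mkt, 29), (24, Omega, Mo, 35, x1, 2), (24, Omega, Xia, 12, mkt, 29), (24, Omega, Xia, 12, x1, 2), (26, Lyra, Gus, 30, rd, 2), (26, Lyra, Yan, 32, rd, 2), (32, Omega, Pat, 39, rd, 27)}
Keep only column(s) pid, cid: {(2, 12), (2, 24), (2, 30), (2, 32), (2, 35), (27, 39), (29, 12), (29, 24), (29, 35)}

{(2, 12), (2, 24), (2, 30), (2, 32), (2, 35), (27, 39), (29, 12), (29, 24), (29, 35)}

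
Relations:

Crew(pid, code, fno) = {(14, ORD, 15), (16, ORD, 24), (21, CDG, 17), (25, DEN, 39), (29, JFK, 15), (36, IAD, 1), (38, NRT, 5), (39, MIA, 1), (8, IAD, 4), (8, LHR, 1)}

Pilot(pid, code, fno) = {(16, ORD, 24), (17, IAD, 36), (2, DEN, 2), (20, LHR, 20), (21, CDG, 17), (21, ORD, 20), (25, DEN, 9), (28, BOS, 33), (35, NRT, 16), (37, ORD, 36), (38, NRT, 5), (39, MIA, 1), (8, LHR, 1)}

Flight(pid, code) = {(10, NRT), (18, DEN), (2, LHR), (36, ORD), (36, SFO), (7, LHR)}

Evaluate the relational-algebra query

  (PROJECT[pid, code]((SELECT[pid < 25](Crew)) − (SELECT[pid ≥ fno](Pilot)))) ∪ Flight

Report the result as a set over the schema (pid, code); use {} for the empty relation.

Filtering on pid < 25 leaves {(14, ORD, 15), (16, ORD, 24), (21, CDG, 17), (8, IAD, 4), (8, LHR, 1)}.
Filtering on pid ≥ fno leaves {(2, DEN, 2), (20, LHR, 20), (21, CDG, 17), (21, ORD, 20), (25, DEN, 9), (35, NRT, 16), (37, ORD, 36), (38, NRT, 5), (39, MIA, 1), (8, LHR, 1)}.
Difference: {(14, ORD, 15), (16, ORD, 24), (21, CDG, 17), (8, IAD, 4), (8, LHR, 1)} with {(2, DEN, 2), (20, LHR, 20), (21, CDG, 17), (21, ORD, 20), (25, DEN, 9), (35, NRT, 16), (37, ORD, 36), (38, NRT, 5), (39, MIA, 1), (8, LHR, 1)} → {(14, ORD, 15), (16, ORD, 24), (8, IAD, 4)}
π_{pid, code} gives {(14, ORD), (16, ORD), (8, IAD)}.
Union: {(14, ORD), (16, ORD), (8, IAD)} with {(10, NRT), (18, DEN), (2, LHR), (36, ORD), (36, SFO), (7, LHR)} → {(10, NRT), (14, ORD), (16, ORD), (18, DEN), (2, LHR), (36, ORD), (36, SFO), (7, LHR), (8, IAD)}

{(10, NRT), (14, ORD), (16, ORD), (18, DEN), (2, LHR), (36, ORD), (36, SFO), (7, LHR), (8, IAD)}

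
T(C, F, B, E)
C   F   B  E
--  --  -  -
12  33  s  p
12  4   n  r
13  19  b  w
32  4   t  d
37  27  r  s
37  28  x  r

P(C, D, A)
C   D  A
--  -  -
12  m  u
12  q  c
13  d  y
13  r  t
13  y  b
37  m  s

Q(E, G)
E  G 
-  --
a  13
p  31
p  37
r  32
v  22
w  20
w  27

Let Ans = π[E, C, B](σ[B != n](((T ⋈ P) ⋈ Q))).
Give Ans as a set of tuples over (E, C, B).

T ⋈ P (natural join on C): {(12, 33, s, p, m, u), (12, 33, s, p, q, c), (12, 4, n, r, m, u), (12, 4, n, r, q, c), (13, 19, b, w, d, y), (13, 19, b, w, r, t), (13, 19, b, w, y, b), (37, 27, r, s, m, s), (37, 28, x, r, m, s)}
(T ⋈ P) ⋈ Q (natural join on E): {(12, 33, s, p, m, u, 31), (12, 33, s, p, m, u, 37), (12, 33, s, p, q, c, 31), (12, 33, s, p, q, c, 37), (12, 4, n, r, m, u, 32), (12, 4, n, r, q, c, 32), (13, 19, b, w, d, y, 20), (13, 19, b, w, d, y, 27), (13, 19, b, w, r, t, 20), (13, 19, b, w, r, t, 27), (13, 19, b, w, y, b, 20), (13, 19, b, w, y, b, 27), (37, 28, x, r, m, s, 32)}
Apply σ_{B != n}; surviving tuples: {(12, 33, s, p, m, u, 31), (12, 33, s, p, m, u, 37), (12, 33, s, p, q, c, 31), (12, 33, s, p, q, c, 37), (13, 19, b, w, d, y, 20), (13, 19, b, w, d, y, 27), (13, 19, b, w, r, t, 20), (13, 19, b, w, r, t, 27), (13, 19, b, w, y, b, 20), (13, 19, b, w, y, b, 27), (37, 28, x, r, m, s, 32)}
π[E, C, B]: project onto (E, C, B) (8 duplicate(s) eliminated) → {(p, 12, s), (r, 37, x), (w, 13, b)}

{(p, 12, s), (r, 37, x), (w, 13, b)}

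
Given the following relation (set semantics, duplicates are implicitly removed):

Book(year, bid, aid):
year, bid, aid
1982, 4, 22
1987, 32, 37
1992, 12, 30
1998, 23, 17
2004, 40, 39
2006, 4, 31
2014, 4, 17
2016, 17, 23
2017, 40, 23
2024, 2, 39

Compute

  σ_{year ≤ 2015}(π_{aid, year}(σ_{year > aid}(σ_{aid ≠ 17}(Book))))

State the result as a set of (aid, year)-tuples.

{(22, 1982), (30, 1992), (31, 2006), (37, 1987), (39, 2004)}

Apply σ_{aid ≠ 17}; surviving tuples: {(1982, 4, 22), (1987, 32, 37), (1992, 12, 30), (2004, 40, 39), (2006, 4, 31), (2016, 17, 23), (2017, 40, 23), (2024, 2, 39)}
Apply σ_{year > aid}; surviving tuples: {(1982, 4, 22), (1987, 32, 37), (1992, 12, 30), (2004, 40, 39), (2006, 4, 31), (2016, 17, 23), (2017, 40, 23), (2024, 2, 39)}
π[aid, year]: project onto (aid, year) → {(22, 1982), (23, 2016), (23, 2017), (30, 1992), (31, 2006), (37, 1987), (39, 2004), (39, 2024)}
Apply σ_{year ≤ 2015}; surviving tuples: {(22, 1982), (30, 1992), (31, 2006), (37, 1987), (39, 2004)}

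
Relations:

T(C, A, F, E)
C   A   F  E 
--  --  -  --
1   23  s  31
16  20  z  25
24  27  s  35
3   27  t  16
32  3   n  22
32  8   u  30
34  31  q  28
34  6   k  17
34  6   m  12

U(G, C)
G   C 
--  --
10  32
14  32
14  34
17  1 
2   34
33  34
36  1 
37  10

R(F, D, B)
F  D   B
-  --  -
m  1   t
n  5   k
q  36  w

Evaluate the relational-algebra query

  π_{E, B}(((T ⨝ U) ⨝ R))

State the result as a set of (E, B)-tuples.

Natural join on C: {(1, 23, s, 31, 17), (1, 23, s, 31, 36), (32, 3, n, 22, 10), (32, 3, n, 22, 14), (32, 8, u, 30, 10), (32, 8, u, 30, 14), (34, 31, q, 28, 14), (34, 31, q, 28, 2), (34, 31, q, 28, 33), (34, 6, k, 17, 14), (34, 6, k, 17, 2), (34, 6, k, 17, 33), (34, 6, m, 12, 14), (34, 6, m, 12, 2), (34, 6, m, 12, 33)}
Natural join on F: {(32, 3, n, 22, 10, 5, k), (32, 3, n, 22, 14, 5, k), (34, 31, q, 28, 14, 36, w), (34, 31, q, 28, 2, 36, w), (34, 31, q, 28, 33, 36, w), (34, 6, m, 12, 14, 1, t), (34, 6, m, 12, 2, 1, t), (34, 6, m, 12, 33, 1, t)}
Keep only column(s) E, B (5 duplicate(s) eliminated): {(12, t), (22, k), (28, w)}

{(12, t), (22, k), (28, w)}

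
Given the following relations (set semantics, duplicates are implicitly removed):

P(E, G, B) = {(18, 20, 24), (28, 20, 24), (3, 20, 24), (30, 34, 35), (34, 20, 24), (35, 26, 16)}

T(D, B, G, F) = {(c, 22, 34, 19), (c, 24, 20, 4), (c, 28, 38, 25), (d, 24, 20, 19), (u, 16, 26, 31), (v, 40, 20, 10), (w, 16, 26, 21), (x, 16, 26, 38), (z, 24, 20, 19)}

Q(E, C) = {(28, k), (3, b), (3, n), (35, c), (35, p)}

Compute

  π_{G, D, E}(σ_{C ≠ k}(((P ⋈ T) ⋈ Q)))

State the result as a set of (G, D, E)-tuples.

{(20, c, 3), (20, d, 3), (20, z, 3), (26, u, 35), (26, w, 35), (26, x, 35)}

Natural join on G, B: {(18, 20, 24, c, 4), (18, 20, 24, d, 19), (18, 20, 24, z, 19), (28, 20, 24, c, 4), (28, 20, 24, d, 19), (28, 20, 24, z, 19), (3, 20, 24, c, 4), (3, 20, 24, d, 19), (3, 20, 24, z, 19), (34, 20, 24, c, 4), (34, 20, 24, d, 19), (34, 20, 24, z, 19), (35, 26, 16, u, 31), (35, 26, 16, w, 21), (35, 26, 16, x, 38)}
Natural join on E: {(28, 20, 24, c, 4, k), (28, 20, 24, d, 19, k), (28, 20, 24, z, 19, k), (3, 20, 24, c, 4, b), (3, 20, 24, c, 4, n), (3, 20, 24, d, 19, b), (3, 20, 24, d, 19, n), (3, 20, 24, z, 19, b), (3, 20, 24, z, 19, n), (35, 26, 16, u, 31, c), (35, 26, 16, u, 31, p), (35, 26, 16, w, 21, c), (35, 26, 16, w, 21, p), (35, 26, 16, x, 38, c), (35, 26, 16, x, 38, p)}
Filtering on C ≠ k leaves {(3, 20, 24, c, 4, b), (3, 20, 24, c, 4, n), (3, 20, 24, d, 19, b), (3, 20, 24, d, 19, n), (3, 20, 24, z, 19, b), (3, 20, 24, z, 19, n), (35, 26, 16, u, 31, c), (35, 26, 16, u, 31, p), (35, 26, 16, w, 21, c), (35, 26, 16, w, 21, p), (35, 26, 16, x, 38, c), (35, 26, 16, x, 38, p)}.
π_{G, D, E} gives {(20, c, 3), (20, d, 3), (20, z, 3), (26, u, 35), (26, w, 35), (26, x, 35)} (6 duplicate(s) eliminated).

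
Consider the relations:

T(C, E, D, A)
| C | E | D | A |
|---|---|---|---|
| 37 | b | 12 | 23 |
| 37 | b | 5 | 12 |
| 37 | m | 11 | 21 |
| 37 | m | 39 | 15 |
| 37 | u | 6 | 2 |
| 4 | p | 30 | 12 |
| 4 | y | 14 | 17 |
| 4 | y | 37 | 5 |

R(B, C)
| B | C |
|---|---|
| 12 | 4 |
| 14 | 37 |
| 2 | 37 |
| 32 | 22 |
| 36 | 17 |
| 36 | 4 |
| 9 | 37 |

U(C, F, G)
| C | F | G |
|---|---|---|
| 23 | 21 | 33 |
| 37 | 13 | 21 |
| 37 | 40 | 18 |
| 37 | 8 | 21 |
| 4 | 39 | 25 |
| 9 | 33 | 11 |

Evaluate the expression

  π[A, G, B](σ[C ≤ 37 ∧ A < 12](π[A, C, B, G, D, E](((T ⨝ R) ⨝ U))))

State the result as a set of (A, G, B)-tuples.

{(2, 18, 14), (2, 18, 2), (2, 18, 9), (2, 21, 14), (2, 21, 2), (2, 21, 9), (5, 25, 12), (5, 25, 36)}

Joining T and R on C yields {(37, b, 12, 23, 14), (37, b, 12, 23, 2), (37, b, 12, 23, 9), (37, b, 5, 12, 14), (37, b, 5, 12, 2), (37, b, 5, 12, 9), (37, m, 11, 21, 14), (37, m, 11, 21, 2), (37, m, 11, 21, 9), (37, m, 39, 15, 14), (37, m, 39, 15, 2), (37, m, 39, 15, 9), (37, u, 6, 2, 14), (37, u, 6, 2, 2), (37, u, 6, 2, 9), (4, p, 30, 12, 12), (4, p, 30, 12, 36), (4, y, 14, 17, 12), (4, y, 14, 17, 36), (4, y, 37, 5, 12), (4, y, 37, 5, 36)}.
Joining (T ⨝ R) and U on C yields {(37, b, 12, 23, 14, 13, 21), (37, b, 12, 23, 14, 40, 18), (37, b, 12, 23, 14, 8, 21), (37, b, 12, 23, 2, 13, 21), (37, b, 12, 23, 2, 40, 18), (37, b, 12, 23, 2, 8, 21), (37, b, 12, 23, 9, 13, 21), (37, b, 12, 23, 9, 40, 18), (37, b, 12, 23, 9, 8, 21), (37, b, 5, 12, 14, 13, 21), (37, b, 5, 12, 14, 40, 18), (37, b, 5, 12, 14, 8, 21), (37, b, 5, 12, 2, 13, 21), (37, b, 5, 12, 2, 40, 18), (37, b, 5, 12, 2, 8, 21), (37, b, 5, 12, 9, 13, 21), (37, b, 5, 12, 9, 40, 18), (37, b, 5, 12, 9, 8, 21), (37, m, 11, 21, 14, 13, 21), (37, m, 11, 21, 14, 40, 18), (37, m, 11, 21, 14, 8, 21), (37, m, 11, 21, 2, 13, 21), (37, m, 11, 21, 2, 40, 18), (37, m, 11, 21, 2, 8, 21), (37, m, 11, 21, 9, 13, 21), (37, m, 11, 21, 9, 40, 18), (37, m, 11, 21, 9, 8, 21), (37, m, 39, 15, 14, 13, 21), (37, m, 39, 15, 14, 40, 18), (37, m, 39, 15, 14, 8, 21), (37, m, 39, 15, 2, 13, 21), (37, m, 39, 15, 2, 40, 18), (37, m, 39, 15, 2, 8, 21), (37, m, 39, 15, 9, 13, 21), (37, m, 39, 15, 9, 40, 18), (37, m, 39, 15, 9, 8, 21), (37, u, 6, 2, 14, 13, 21), (37, u, 6, 2, 14, 40, 18), (37, u, 6, 2, 14, 8, 21), (37, u, 6, 2, 2, 13, 21), (37, u, 6, 2, 2, 40, 18), (37, u, 6, 2, 2, 8, 21), (37, u, 6, 2, 9, 13, 21), (37, u, 6, 2, 9, 40, 18), (37, u, 6, 2, 9, 8, 21), (4, p, 30, 12, 12, 39, 25), (4, p, 30, 12, 36, 39, 25), (4, y, 14, 17, 12, 39, 25), (4, y, 14, 17, 36, 39, 25), (4, y, 37, 5, 12, 39, 25), (4, y, 37, 5, 36, 39, 25)}.
π_{A, C, B, G, D, E} gives {(12, 37, 14, 18, 5, b), (12, 37, 14, 21, 5, b), (12, 37, 2, 18, 5, b), (12, 37, 2, 21, 5, b), (12, 37, 9, 18, 5, b), (12, 37, 9, 21, 5, b), (12, 4, 12, 25, 30, p), (12, 4, 36, 25, 30, p), (15, 37, 14, 18, 39, m), (15, 37, 14, 21, 39, m), (15, 37, 2, 18, 39, m), (15, 37, 2, 21, 39, m), (15, 37, 9, 18, 39, m), (15, 37, 9, 21, 39, m), (17, 4, 12, 25, 14, y), (17, 4, 36, 25, 14, y), (2, 37, 14, 18, 6, u), (2, 37, 14, 21, 6, u), (2, 37, 2, 18, 6, u), (2, 37, 2, 21, 6, u), (2, 37, 9, 18, 6, u), (2, 37, 9, 21, 6, u), (21, 37, 14, 18, 11, m), (21, 37, 14, 21, 11, m), (21, 37, 2, 18, 11, m), (21, 37, 2, 21, 11, m), (21, 37, 9, 18, 11, m), (21, 37, 9, 21, 11, m), (23, 37, 14, 18, 12, b), (23, 37, 14, 21, 12, b), (23, 37, 2, 18, 12, b), (23, 37, 2, 21, 12, b), (23, 37, 9, 18, 12, b), (23, 37, 9, 21, 12, b), (5, 4, 12, 25, 37, y), (5, 4, 36, 25, 37, y)} (15 duplicate(s) eliminated).
σ[C ≤ 37 ∧ A < 12]: keep tuples satisfying C ≤ 37 ∧ A < 12 → {(2, 37, 14, 18, 6, u), (2, 37, 14, 21, 6, u), (2, 37, 2, 18, 6, u), (2, 37, 2, 21, 6, u), (2, 37, 9, 18, 6, u), (2, 37, 9, 21, 6, u), (5, 4, 12, 25, 37, y), (5, 4, 36, 25, 37, y)}
π_{A, G, B} gives {(2, 18, 14), (2, 18, 2), (2, 18, 9), (2, 21, 14), (2, 21, 2), (2, 21, 9), (5, 25, 12), (5, 25, 36)}.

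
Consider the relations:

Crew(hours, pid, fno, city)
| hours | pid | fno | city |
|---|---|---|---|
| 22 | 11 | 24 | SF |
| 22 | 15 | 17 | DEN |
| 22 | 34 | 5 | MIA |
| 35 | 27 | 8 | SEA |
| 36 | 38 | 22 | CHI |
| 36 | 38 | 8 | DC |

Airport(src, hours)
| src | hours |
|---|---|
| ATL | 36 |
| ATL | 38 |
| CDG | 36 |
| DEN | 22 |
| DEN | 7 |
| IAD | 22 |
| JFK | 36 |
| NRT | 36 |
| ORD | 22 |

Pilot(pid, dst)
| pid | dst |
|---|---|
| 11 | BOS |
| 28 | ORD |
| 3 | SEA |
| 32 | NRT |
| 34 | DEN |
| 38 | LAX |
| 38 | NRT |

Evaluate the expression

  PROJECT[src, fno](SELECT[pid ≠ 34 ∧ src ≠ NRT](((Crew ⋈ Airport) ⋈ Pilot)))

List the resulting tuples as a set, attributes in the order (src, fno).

Joining Crew and Airport on hours yields {(22, 11, 24, SF, DEN), (22, 11, 24, SF, IAD), (22, 11, 24, SF, ORD), (22, 15, 17, DEN, DEN), (22, 15, 17, DEN, IAD), (22, 15, 17, DEN, ORD), (22, 34, 5, MIA, DEN), (22, 34, 5, MIA, IAD), (22, 34, 5, MIA, ORD), (36, 38, 22, CHI, ATL), (36, 38, 22, CHI, CDG), (36, 38, 22, CHI, JFK), (36, 38, 22, CHI, NRT), (36, 38, 8, DC, ATL), (36, 38, 8, DC, CDG), (36, 38, 8, DC, JFK), (36, 38, 8, DC, NRT)}.
Joining (Crew ⋈ Airport) and Pilot on pid yields {(22, 11, 24, SF, DEN, BOS), (22, 11, 24, SF, IAD, BOS), (22, 11, 24, SF, ORD, BOS), (22, 34, 5, MIA, DEN, DEN), (22, 34, 5, MIA, IAD, DEN), (22, 34, 5, MIA, ORD, DEN), (36, 38, 22, CHI, ATL, LAX), (36, 38, 22, CHI, ATL, NRT), (36, 38, 22, CHI, CDG, LAX), (36, 38, 22, CHI, CDG, NRT), (36, 38, 22, CHI, JFK, LAX), (36, 38, 22, CHI, JFK, NRT), (36, 38, 22, CHI, NRT, LAX), (36, 38, 22, CHI, NRT, NRT), (36, 38, 8, DC, ATL, LAX), (36, 38, 8, DC, ATL, NRT), (36, 38, 8, DC, CDG, LAX), (36, 38, 8, DC, CDG, NRT), (36, 38, 8, DC, JFK, LAX), (36, 38, 8, DC, JFK, NRT), (36, 38, 8, DC, NRT, LAX), (36, 38, 8, DC, NRT, NRT)}.
σ[pid ≠ 34 ∧ src ≠ NRT]: keep tuples satisfying pid ≠ 34 ∧ src ≠ NRT → {(22, 11, 24, SF, DEN, BOS), (22, 11, 24, SF, IAD, BOS), (22, 11, 24, SF, ORD, BOS), (36, 38, 22, CHI, ATL, LAX), (36, 38, 22, CHI, ATL, NRT), (36, 38, 22, CHI, CDG, LAX), (36, 38, 22, CHI, CDG, NRT), (36, 38, 22, CHI, JFK, LAX), (36, 38, 22, CHI, JFK, NRT), (36, 38, 8, DC, ATL, LAX), (36, 38, 8, DC, ATL, NRT), (36, 38, 8, DC, CDG, LAX), (36, 38, 8, DC, CDG, NRT), (36, 38, 8, DC, JFK, LAX), (36, 38, 8, DC, JFK, NRT)}
π[src, fno]: project onto (src, fno) (6 duplicate(s) eliminated) → {(ATL, 22), (ATL, 8), (CDG, 22), (CDG, 8), (DEN, 24), (IAD, 24), (JFK, 22), (JFK, 8), (ORD, 24)}

{(ATL, 22), (ATL, 8), (CDG, 22), (CDG, 8), (DEN, 24), (IAD, 24), (JFK, 22), (JFK, 8), (ORD, 24)}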